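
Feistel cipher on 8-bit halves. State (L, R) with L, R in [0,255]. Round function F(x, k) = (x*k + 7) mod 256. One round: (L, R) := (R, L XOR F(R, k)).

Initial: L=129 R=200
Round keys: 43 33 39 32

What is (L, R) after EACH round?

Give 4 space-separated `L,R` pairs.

Round 1 (k=43): L=200 R=30
Round 2 (k=33): L=30 R=45
Round 3 (k=39): L=45 R=252
Round 4 (k=32): L=252 R=170

Answer: 200,30 30,45 45,252 252,170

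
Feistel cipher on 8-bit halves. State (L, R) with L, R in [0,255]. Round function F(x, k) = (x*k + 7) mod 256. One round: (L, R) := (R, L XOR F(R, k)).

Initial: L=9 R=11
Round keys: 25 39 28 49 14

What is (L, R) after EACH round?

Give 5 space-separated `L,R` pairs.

Round 1 (k=25): L=11 R=19
Round 2 (k=39): L=19 R=231
Round 3 (k=28): L=231 R=88
Round 4 (k=49): L=88 R=56
Round 5 (k=14): L=56 R=79

Answer: 11,19 19,231 231,88 88,56 56,79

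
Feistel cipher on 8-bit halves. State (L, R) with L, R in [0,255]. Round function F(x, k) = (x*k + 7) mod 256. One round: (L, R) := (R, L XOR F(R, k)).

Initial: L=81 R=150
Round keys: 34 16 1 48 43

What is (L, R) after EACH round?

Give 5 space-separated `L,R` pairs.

Answer: 150,162 162,177 177,26 26,86 86,99

Derivation:
Round 1 (k=34): L=150 R=162
Round 2 (k=16): L=162 R=177
Round 3 (k=1): L=177 R=26
Round 4 (k=48): L=26 R=86
Round 5 (k=43): L=86 R=99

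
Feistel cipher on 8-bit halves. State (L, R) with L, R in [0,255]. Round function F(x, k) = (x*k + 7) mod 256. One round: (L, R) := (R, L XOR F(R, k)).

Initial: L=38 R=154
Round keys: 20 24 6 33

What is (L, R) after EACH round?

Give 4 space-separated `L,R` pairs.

Answer: 154,41 41,69 69,140 140,86

Derivation:
Round 1 (k=20): L=154 R=41
Round 2 (k=24): L=41 R=69
Round 3 (k=6): L=69 R=140
Round 4 (k=33): L=140 R=86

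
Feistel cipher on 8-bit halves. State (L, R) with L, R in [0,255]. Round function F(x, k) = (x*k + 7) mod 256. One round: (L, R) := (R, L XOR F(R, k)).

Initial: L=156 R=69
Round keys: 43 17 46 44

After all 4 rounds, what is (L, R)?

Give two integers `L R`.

Round 1 (k=43): L=69 R=2
Round 2 (k=17): L=2 R=108
Round 3 (k=46): L=108 R=109
Round 4 (k=44): L=109 R=175

Answer: 109 175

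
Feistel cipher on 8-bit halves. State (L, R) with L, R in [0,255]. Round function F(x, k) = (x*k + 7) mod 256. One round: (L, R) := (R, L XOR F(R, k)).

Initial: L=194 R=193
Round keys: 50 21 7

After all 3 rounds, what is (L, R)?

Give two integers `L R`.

Round 1 (k=50): L=193 R=123
Round 2 (k=21): L=123 R=223
Round 3 (k=7): L=223 R=91

Answer: 223 91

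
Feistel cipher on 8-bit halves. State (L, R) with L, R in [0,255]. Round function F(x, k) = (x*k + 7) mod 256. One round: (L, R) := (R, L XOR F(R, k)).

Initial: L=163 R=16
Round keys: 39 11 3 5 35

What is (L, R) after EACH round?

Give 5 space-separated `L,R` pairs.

Answer: 16,212 212,51 51,116 116,120 120,27

Derivation:
Round 1 (k=39): L=16 R=212
Round 2 (k=11): L=212 R=51
Round 3 (k=3): L=51 R=116
Round 4 (k=5): L=116 R=120
Round 5 (k=35): L=120 R=27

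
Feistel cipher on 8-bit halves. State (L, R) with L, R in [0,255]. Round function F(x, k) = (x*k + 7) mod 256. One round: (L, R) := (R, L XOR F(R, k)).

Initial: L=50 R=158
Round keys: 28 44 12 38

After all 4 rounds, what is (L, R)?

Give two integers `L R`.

Answer: 30 102

Derivation:
Round 1 (k=28): L=158 R=125
Round 2 (k=44): L=125 R=29
Round 3 (k=12): L=29 R=30
Round 4 (k=38): L=30 R=102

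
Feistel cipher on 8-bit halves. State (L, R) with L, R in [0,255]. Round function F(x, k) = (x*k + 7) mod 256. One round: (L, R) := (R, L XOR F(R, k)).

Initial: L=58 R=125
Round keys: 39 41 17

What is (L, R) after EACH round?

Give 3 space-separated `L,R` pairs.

Round 1 (k=39): L=125 R=40
Round 2 (k=41): L=40 R=18
Round 3 (k=17): L=18 R=17

Answer: 125,40 40,18 18,17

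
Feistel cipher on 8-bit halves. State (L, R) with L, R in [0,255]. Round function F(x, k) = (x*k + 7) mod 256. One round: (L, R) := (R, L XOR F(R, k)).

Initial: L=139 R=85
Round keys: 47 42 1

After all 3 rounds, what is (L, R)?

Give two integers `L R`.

Round 1 (k=47): L=85 R=41
Round 2 (k=42): L=41 R=148
Round 3 (k=1): L=148 R=178

Answer: 148 178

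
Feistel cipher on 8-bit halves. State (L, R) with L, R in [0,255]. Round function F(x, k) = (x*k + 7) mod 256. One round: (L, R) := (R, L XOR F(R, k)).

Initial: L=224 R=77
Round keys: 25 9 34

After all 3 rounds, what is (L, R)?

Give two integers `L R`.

Answer: 158 111

Derivation:
Round 1 (k=25): L=77 R=108
Round 2 (k=9): L=108 R=158
Round 3 (k=34): L=158 R=111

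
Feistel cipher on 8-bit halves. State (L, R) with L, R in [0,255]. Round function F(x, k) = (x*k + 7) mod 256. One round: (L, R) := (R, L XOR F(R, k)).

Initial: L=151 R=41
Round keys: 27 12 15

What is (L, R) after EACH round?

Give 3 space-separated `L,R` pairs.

Round 1 (k=27): L=41 R=205
Round 2 (k=12): L=205 R=138
Round 3 (k=15): L=138 R=208

Answer: 41,205 205,138 138,208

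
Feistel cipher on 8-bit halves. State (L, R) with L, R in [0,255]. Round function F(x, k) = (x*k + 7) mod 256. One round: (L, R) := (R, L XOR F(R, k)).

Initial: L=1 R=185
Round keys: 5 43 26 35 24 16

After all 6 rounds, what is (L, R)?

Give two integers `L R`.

Round 1 (k=5): L=185 R=165
Round 2 (k=43): L=165 R=7
Round 3 (k=26): L=7 R=24
Round 4 (k=35): L=24 R=72
Round 5 (k=24): L=72 R=223
Round 6 (k=16): L=223 R=191

Answer: 223 191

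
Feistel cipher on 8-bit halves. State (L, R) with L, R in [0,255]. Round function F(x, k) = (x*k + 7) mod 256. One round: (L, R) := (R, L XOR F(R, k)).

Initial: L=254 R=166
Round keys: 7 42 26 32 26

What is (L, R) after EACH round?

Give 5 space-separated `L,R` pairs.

Round 1 (k=7): L=166 R=111
Round 2 (k=42): L=111 R=155
Round 3 (k=26): L=155 R=170
Round 4 (k=32): L=170 R=220
Round 5 (k=26): L=220 R=245

Answer: 166,111 111,155 155,170 170,220 220,245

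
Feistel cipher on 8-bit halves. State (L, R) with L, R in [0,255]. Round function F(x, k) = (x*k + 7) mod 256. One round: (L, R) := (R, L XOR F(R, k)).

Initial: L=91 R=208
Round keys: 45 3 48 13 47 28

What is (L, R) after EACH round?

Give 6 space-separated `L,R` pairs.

Round 1 (k=45): L=208 R=204
Round 2 (k=3): L=204 R=187
Round 3 (k=48): L=187 R=219
Round 4 (k=13): L=219 R=157
Round 5 (k=47): L=157 R=1
Round 6 (k=28): L=1 R=190

Answer: 208,204 204,187 187,219 219,157 157,1 1,190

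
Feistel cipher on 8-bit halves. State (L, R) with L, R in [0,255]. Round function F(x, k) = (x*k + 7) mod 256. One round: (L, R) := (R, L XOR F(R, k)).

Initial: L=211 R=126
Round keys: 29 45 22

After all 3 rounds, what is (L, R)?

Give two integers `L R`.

Answer: 179 247

Derivation:
Round 1 (k=29): L=126 R=158
Round 2 (k=45): L=158 R=179
Round 3 (k=22): L=179 R=247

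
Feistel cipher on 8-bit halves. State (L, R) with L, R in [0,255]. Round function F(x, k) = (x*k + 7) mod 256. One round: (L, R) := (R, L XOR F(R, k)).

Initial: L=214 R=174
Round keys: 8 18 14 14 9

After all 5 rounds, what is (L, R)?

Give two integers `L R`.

Answer: 192 239

Derivation:
Round 1 (k=8): L=174 R=161
Round 2 (k=18): L=161 R=247
Round 3 (k=14): L=247 R=40
Round 4 (k=14): L=40 R=192
Round 5 (k=9): L=192 R=239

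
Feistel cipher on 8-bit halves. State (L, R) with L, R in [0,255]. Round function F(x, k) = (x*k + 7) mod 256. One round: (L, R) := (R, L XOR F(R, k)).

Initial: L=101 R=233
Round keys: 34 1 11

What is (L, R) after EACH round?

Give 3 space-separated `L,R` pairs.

Answer: 233,156 156,74 74,169

Derivation:
Round 1 (k=34): L=233 R=156
Round 2 (k=1): L=156 R=74
Round 3 (k=11): L=74 R=169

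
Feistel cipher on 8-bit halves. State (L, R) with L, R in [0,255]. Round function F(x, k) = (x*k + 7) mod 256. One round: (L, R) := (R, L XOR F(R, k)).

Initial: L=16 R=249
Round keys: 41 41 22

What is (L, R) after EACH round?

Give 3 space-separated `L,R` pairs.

Round 1 (k=41): L=249 R=248
Round 2 (k=41): L=248 R=70
Round 3 (k=22): L=70 R=243

Answer: 249,248 248,70 70,243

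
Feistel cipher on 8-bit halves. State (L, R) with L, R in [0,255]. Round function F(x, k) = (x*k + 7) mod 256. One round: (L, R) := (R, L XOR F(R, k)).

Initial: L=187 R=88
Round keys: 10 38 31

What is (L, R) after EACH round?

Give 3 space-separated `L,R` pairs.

Answer: 88,204 204,23 23,28

Derivation:
Round 1 (k=10): L=88 R=204
Round 2 (k=38): L=204 R=23
Round 3 (k=31): L=23 R=28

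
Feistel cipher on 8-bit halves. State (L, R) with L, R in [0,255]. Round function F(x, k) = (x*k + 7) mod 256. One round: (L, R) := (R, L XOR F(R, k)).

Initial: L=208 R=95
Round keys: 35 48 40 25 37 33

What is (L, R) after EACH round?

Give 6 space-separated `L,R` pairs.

Round 1 (k=35): L=95 R=212
Round 2 (k=48): L=212 R=152
Round 3 (k=40): L=152 R=19
Round 4 (k=25): L=19 R=122
Round 5 (k=37): L=122 R=186
Round 6 (k=33): L=186 R=123

Answer: 95,212 212,152 152,19 19,122 122,186 186,123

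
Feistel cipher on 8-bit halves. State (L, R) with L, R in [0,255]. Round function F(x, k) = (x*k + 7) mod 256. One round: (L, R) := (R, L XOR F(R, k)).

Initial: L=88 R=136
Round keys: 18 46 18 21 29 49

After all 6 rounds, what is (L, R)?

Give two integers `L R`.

Answer: 13 192

Derivation:
Round 1 (k=18): L=136 R=207
Round 2 (k=46): L=207 R=177
Round 3 (k=18): L=177 R=182
Round 4 (k=21): L=182 R=68
Round 5 (k=29): L=68 R=13
Round 6 (k=49): L=13 R=192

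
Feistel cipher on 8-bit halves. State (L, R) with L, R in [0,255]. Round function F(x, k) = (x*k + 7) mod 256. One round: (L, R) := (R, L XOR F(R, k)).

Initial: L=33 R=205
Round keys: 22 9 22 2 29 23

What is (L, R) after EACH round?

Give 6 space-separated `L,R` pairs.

Answer: 205,132 132,102 102,79 79,195 195,81 81,141

Derivation:
Round 1 (k=22): L=205 R=132
Round 2 (k=9): L=132 R=102
Round 3 (k=22): L=102 R=79
Round 4 (k=2): L=79 R=195
Round 5 (k=29): L=195 R=81
Round 6 (k=23): L=81 R=141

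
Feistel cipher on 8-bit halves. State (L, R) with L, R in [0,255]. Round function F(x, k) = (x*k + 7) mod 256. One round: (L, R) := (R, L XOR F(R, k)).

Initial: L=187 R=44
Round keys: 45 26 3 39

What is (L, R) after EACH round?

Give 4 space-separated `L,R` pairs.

Answer: 44,120 120,27 27,32 32,252

Derivation:
Round 1 (k=45): L=44 R=120
Round 2 (k=26): L=120 R=27
Round 3 (k=3): L=27 R=32
Round 4 (k=39): L=32 R=252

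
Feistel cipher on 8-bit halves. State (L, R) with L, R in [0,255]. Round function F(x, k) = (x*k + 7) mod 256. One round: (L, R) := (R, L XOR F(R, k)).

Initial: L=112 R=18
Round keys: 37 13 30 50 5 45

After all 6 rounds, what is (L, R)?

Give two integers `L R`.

Round 1 (k=37): L=18 R=209
Round 2 (k=13): L=209 R=182
Round 3 (k=30): L=182 R=138
Round 4 (k=50): L=138 R=77
Round 5 (k=5): L=77 R=2
Round 6 (k=45): L=2 R=44

Answer: 2 44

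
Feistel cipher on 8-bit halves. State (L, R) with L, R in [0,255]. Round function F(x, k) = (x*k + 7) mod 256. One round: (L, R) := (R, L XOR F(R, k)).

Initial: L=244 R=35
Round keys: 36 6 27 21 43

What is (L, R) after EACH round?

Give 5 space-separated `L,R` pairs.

Round 1 (k=36): L=35 R=7
Round 2 (k=6): L=7 R=18
Round 3 (k=27): L=18 R=234
Round 4 (k=21): L=234 R=43
Round 5 (k=43): L=43 R=170

Answer: 35,7 7,18 18,234 234,43 43,170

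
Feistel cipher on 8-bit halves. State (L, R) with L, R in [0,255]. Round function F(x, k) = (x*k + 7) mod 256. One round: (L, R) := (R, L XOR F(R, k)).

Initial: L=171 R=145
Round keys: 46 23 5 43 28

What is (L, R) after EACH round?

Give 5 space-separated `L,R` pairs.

Round 1 (k=46): L=145 R=190
Round 2 (k=23): L=190 R=136
Round 3 (k=5): L=136 R=17
Round 4 (k=43): L=17 R=106
Round 5 (k=28): L=106 R=142

Answer: 145,190 190,136 136,17 17,106 106,142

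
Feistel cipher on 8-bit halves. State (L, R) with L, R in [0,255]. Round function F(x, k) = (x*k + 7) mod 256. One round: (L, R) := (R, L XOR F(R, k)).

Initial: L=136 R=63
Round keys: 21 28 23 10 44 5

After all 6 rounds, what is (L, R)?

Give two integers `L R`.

Round 1 (k=21): L=63 R=186
Round 2 (k=28): L=186 R=96
Round 3 (k=23): L=96 R=29
Round 4 (k=10): L=29 R=73
Round 5 (k=44): L=73 R=142
Round 6 (k=5): L=142 R=132

Answer: 142 132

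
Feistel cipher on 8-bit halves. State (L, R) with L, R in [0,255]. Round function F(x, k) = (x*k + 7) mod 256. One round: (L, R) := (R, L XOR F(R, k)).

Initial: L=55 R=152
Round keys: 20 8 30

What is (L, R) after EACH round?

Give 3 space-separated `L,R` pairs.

Answer: 152,208 208,31 31,121

Derivation:
Round 1 (k=20): L=152 R=208
Round 2 (k=8): L=208 R=31
Round 3 (k=30): L=31 R=121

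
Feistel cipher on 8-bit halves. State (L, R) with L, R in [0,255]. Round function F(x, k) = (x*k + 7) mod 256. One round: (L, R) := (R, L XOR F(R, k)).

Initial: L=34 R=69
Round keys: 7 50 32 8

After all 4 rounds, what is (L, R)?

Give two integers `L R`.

Answer: 143 45

Derivation:
Round 1 (k=7): L=69 R=200
Round 2 (k=50): L=200 R=82
Round 3 (k=32): L=82 R=143
Round 4 (k=8): L=143 R=45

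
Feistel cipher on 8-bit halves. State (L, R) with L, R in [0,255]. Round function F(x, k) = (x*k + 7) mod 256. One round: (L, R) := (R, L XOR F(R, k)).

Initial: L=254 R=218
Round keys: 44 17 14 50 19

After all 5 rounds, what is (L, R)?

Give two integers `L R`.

Answer: 233 112

Derivation:
Round 1 (k=44): L=218 R=129
Round 2 (k=17): L=129 R=66
Round 3 (k=14): L=66 R=34
Round 4 (k=50): L=34 R=233
Round 5 (k=19): L=233 R=112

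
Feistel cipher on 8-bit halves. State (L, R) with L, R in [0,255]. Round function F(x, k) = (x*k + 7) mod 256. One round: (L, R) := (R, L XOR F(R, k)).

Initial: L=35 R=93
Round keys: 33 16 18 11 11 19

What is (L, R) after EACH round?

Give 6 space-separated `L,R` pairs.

Round 1 (k=33): L=93 R=39
Round 2 (k=16): L=39 R=42
Round 3 (k=18): L=42 R=220
Round 4 (k=11): L=220 R=81
Round 5 (k=11): L=81 R=94
Round 6 (k=19): L=94 R=80

Answer: 93,39 39,42 42,220 220,81 81,94 94,80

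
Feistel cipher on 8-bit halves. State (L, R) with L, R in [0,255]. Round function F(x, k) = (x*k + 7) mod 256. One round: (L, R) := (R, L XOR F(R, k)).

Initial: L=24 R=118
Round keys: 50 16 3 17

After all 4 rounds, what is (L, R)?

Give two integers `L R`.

Answer: 65 153

Derivation:
Round 1 (k=50): L=118 R=11
Round 2 (k=16): L=11 R=193
Round 3 (k=3): L=193 R=65
Round 4 (k=17): L=65 R=153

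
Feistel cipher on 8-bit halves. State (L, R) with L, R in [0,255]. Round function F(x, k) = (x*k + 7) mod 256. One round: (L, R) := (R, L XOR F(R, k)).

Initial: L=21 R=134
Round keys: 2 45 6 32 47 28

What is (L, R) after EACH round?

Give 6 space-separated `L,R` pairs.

Answer: 134,6 6,147 147,127 127,116 116,44 44,163

Derivation:
Round 1 (k=2): L=134 R=6
Round 2 (k=45): L=6 R=147
Round 3 (k=6): L=147 R=127
Round 4 (k=32): L=127 R=116
Round 5 (k=47): L=116 R=44
Round 6 (k=28): L=44 R=163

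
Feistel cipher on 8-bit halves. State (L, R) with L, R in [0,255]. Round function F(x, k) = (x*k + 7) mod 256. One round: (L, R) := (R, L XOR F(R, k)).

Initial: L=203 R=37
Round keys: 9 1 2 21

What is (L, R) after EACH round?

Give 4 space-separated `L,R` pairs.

Answer: 37,159 159,131 131,146 146,130

Derivation:
Round 1 (k=9): L=37 R=159
Round 2 (k=1): L=159 R=131
Round 3 (k=2): L=131 R=146
Round 4 (k=21): L=146 R=130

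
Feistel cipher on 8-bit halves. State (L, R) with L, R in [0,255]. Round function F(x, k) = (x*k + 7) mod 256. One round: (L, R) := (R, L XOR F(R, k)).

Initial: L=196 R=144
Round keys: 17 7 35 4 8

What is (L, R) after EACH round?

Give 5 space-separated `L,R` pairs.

Answer: 144,83 83,220 220,72 72,251 251,151

Derivation:
Round 1 (k=17): L=144 R=83
Round 2 (k=7): L=83 R=220
Round 3 (k=35): L=220 R=72
Round 4 (k=4): L=72 R=251
Round 5 (k=8): L=251 R=151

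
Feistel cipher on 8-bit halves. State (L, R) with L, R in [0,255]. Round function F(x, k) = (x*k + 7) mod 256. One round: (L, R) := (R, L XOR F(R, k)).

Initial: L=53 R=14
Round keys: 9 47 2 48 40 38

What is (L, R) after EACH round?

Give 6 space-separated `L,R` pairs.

Round 1 (k=9): L=14 R=176
Round 2 (k=47): L=176 R=89
Round 3 (k=2): L=89 R=9
Round 4 (k=48): L=9 R=238
Round 5 (k=40): L=238 R=62
Round 6 (k=38): L=62 R=213

Answer: 14,176 176,89 89,9 9,238 238,62 62,213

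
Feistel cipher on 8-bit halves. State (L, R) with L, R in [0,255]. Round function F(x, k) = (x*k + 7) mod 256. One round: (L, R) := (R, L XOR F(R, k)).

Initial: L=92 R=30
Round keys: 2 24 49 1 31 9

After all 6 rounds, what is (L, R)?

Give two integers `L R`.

Round 1 (k=2): L=30 R=31
Round 2 (k=24): L=31 R=241
Round 3 (k=49): L=241 R=55
Round 4 (k=1): L=55 R=207
Round 5 (k=31): L=207 R=47
Round 6 (k=9): L=47 R=97

Answer: 47 97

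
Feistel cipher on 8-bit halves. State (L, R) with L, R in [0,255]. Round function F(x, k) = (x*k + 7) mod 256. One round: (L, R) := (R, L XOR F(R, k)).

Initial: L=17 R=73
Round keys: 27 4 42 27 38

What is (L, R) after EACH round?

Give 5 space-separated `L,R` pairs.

Answer: 73,171 171,250 250,160 160,29 29,245

Derivation:
Round 1 (k=27): L=73 R=171
Round 2 (k=4): L=171 R=250
Round 3 (k=42): L=250 R=160
Round 4 (k=27): L=160 R=29
Round 5 (k=38): L=29 R=245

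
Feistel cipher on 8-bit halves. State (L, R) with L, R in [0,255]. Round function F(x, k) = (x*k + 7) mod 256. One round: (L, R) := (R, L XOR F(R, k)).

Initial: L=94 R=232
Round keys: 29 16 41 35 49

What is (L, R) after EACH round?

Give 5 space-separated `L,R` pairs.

Answer: 232,17 17,255 255,207 207,171 171,13

Derivation:
Round 1 (k=29): L=232 R=17
Round 2 (k=16): L=17 R=255
Round 3 (k=41): L=255 R=207
Round 4 (k=35): L=207 R=171
Round 5 (k=49): L=171 R=13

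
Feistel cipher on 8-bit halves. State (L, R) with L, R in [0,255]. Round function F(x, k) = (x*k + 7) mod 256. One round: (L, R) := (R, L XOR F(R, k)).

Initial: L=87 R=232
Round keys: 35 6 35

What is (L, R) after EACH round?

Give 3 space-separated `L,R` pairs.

Round 1 (k=35): L=232 R=232
Round 2 (k=6): L=232 R=159
Round 3 (k=35): L=159 R=44

Answer: 232,232 232,159 159,44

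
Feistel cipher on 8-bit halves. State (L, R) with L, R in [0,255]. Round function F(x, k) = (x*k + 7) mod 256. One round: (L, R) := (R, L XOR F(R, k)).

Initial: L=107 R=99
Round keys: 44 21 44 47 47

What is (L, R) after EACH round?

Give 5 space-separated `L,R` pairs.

Round 1 (k=44): L=99 R=96
Round 2 (k=21): L=96 R=132
Round 3 (k=44): L=132 R=215
Round 4 (k=47): L=215 R=4
Round 5 (k=47): L=4 R=20

Answer: 99,96 96,132 132,215 215,4 4,20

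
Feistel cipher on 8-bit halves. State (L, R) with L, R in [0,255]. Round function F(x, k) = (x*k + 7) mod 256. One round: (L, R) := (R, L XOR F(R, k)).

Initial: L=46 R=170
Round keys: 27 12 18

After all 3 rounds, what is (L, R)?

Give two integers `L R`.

Answer: 225 2

Derivation:
Round 1 (k=27): L=170 R=219
Round 2 (k=12): L=219 R=225
Round 3 (k=18): L=225 R=2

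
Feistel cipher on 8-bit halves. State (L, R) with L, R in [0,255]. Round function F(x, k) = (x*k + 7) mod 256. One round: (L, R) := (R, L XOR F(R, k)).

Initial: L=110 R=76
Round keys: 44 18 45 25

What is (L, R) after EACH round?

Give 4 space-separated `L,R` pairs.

Answer: 76,121 121,197 197,209 209,181

Derivation:
Round 1 (k=44): L=76 R=121
Round 2 (k=18): L=121 R=197
Round 3 (k=45): L=197 R=209
Round 4 (k=25): L=209 R=181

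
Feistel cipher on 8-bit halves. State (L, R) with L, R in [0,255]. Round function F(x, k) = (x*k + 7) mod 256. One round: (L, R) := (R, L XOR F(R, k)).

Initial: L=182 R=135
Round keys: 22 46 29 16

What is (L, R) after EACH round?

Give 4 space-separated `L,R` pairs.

Round 1 (k=22): L=135 R=23
Round 2 (k=46): L=23 R=174
Round 3 (k=29): L=174 R=170
Round 4 (k=16): L=170 R=9

Answer: 135,23 23,174 174,170 170,9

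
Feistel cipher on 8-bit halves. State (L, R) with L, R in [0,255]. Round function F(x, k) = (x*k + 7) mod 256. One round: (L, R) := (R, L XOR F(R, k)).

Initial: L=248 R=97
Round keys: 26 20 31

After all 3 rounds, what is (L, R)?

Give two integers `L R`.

Round 1 (k=26): L=97 R=25
Round 2 (k=20): L=25 R=154
Round 3 (k=31): L=154 R=180

Answer: 154 180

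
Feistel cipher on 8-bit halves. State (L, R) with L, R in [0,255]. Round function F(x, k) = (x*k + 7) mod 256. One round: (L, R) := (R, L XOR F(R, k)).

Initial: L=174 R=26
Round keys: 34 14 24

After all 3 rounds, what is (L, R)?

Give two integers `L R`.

Round 1 (k=34): L=26 R=213
Round 2 (k=14): L=213 R=183
Round 3 (k=24): L=183 R=250

Answer: 183 250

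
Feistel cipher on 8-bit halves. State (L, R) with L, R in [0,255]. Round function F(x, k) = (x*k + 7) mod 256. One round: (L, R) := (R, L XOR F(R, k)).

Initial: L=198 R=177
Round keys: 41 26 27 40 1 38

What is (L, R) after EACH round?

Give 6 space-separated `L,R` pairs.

Round 1 (k=41): L=177 R=166
Round 2 (k=26): L=166 R=82
Round 3 (k=27): L=82 R=11
Round 4 (k=40): L=11 R=237
Round 5 (k=1): L=237 R=255
Round 6 (k=38): L=255 R=12

Answer: 177,166 166,82 82,11 11,237 237,255 255,12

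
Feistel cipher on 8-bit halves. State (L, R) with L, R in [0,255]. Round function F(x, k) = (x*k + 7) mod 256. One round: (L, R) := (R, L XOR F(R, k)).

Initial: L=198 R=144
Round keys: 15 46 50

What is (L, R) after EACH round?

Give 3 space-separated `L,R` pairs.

Round 1 (k=15): L=144 R=177
Round 2 (k=46): L=177 R=69
Round 3 (k=50): L=69 R=48

Answer: 144,177 177,69 69,48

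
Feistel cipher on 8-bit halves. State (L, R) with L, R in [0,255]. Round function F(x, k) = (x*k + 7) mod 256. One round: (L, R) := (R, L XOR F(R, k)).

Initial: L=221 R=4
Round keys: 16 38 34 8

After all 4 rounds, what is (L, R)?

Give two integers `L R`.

Answer: 47 152

Derivation:
Round 1 (k=16): L=4 R=154
Round 2 (k=38): L=154 R=231
Round 3 (k=34): L=231 R=47
Round 4 (k=8): L=47 R=152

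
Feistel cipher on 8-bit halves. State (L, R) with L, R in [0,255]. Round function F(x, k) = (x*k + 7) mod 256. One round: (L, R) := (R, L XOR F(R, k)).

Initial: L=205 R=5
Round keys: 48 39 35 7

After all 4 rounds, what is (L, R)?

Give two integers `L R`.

Round 1 (k=48): L=5 R=58
Round 2 (k=39): L=58 R=216
Round 3 (k=35): L=216 R=181
Round 4 (k=7): L=181 R=34

Answer: 181 34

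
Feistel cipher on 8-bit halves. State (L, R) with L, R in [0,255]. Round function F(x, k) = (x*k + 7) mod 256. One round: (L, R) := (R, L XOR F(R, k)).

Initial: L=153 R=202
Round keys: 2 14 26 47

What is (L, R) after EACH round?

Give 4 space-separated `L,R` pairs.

Round 1 (k=2): L=202 R=2
Round 2 (k=14): L=2 R=233
Round 3 (k=26): L=233 R=179
Round 4 (k=47): L=179 R=13

Answer: 202,2 2,233 233,179 179,13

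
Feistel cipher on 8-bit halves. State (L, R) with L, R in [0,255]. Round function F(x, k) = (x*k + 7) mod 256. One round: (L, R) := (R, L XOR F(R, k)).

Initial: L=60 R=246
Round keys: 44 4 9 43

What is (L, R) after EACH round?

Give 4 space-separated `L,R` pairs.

Round 1 (k=44): L=246 R=115
Round 2 (k=4): L=115 R=37
Round 3 (k=9): L=37 R=39
Round 4 (k=43): L=39 R=177

Answer: 246,115 115,37 37,39 39,177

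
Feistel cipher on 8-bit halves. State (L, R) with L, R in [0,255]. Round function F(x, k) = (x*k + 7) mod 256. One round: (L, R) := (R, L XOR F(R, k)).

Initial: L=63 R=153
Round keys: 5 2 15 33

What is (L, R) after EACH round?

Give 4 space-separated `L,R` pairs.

Answer: 153,59 59,228 228,88 88,187

Derivation:
Round 1 (k=5): L=153 R=59
Round 2 (k=2): L=59 R=228
Round 3 (k=15): L=228 R=88
Round 4 (k=33): L=88 R=187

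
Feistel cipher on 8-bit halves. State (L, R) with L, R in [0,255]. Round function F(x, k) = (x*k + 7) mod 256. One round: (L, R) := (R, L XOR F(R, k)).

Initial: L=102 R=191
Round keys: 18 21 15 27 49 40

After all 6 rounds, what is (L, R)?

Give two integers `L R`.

Round 1 (k=18): L=191 R=19
Round 2 (k=21): L=19 R=41
Round 3 (k=15): L=41 R=125
Round 4 (k=27): L=125 R=31
Round 5 (k=49): L=31 R=139
Round 6 (k=40): L=139 R=160

Answer: 139 160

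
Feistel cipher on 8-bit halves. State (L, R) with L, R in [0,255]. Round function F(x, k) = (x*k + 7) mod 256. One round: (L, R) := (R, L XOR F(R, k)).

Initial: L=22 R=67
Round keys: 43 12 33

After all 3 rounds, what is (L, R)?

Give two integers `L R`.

Answer: 44 237

Derivation:
Round 1 (k=43): L=67 R=94
Round 2 (k=12): L=94 R=44
Round 3 (k=33): L=44 R=237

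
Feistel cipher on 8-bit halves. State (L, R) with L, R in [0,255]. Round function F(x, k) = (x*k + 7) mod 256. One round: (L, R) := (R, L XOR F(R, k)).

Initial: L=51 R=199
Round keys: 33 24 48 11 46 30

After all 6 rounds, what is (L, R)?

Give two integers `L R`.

Answer: 167 196

Derivation:
Round 1 (k=33): L=199 R=157
Round 2 (k=24): L=157 R=120
Round 3 (k=48): L=120 R=26
Round 4 (k=11): L=26 R=93
Round 5 (k=46): L=93 R=167
Round 6 (k=30): L=167 R=196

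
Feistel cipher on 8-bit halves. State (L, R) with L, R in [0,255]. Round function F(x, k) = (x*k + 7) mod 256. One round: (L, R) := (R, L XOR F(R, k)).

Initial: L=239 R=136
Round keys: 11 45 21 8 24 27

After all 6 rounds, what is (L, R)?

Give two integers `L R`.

Round 1 (k=11): L=136 R=48
Round 2 (k=45): L=48 R=255
Round 3 (k=21): L=255 R=194
Round 4 (k=8): L=194 R=232
Round 5 (k=24): L=232 R=5
Round 6 (k=27): L=5 R=102

Answer: 5 102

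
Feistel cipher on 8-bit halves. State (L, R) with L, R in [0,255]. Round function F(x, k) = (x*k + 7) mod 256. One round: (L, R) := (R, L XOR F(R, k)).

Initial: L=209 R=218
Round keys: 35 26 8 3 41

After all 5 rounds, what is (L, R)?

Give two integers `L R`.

Answer: 189 231

Derivation:
Round 1 (k=35): L=218 R=4
Round 2 (k=26): L=4 R=181
Round 3 (k=8): L=181 R=171
Round 4 (k=3): L=171 R=189
Round 5 (k=41): L=189 R=231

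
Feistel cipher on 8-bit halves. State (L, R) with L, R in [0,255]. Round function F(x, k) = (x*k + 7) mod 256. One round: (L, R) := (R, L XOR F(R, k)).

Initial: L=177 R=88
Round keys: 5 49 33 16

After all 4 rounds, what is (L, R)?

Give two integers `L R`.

Round 1 (k=5): L=88 R=14
Round 2 (k=49): L=14 R=237
Round 3 (k=33): L=237 R=154
Round 4 (k=16): L=154 R=74

Answer: 154 74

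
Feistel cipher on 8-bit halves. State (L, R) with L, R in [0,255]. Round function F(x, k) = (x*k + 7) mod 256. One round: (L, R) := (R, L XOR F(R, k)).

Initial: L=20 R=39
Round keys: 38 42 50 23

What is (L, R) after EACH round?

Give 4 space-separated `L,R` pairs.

Answer: 39,197 197,126 126,102 102,79

Derivation:
Round 1 (k=38): L=39 R=197
Round 2 (k=42): L=197 R=126
Round 3 (k=50): L=126 R=102
Round 4 (k=23): L=102 R=79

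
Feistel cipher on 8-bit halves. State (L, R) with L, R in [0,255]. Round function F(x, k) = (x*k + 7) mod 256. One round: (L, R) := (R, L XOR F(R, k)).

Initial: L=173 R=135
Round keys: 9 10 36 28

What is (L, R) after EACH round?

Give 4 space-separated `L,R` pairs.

Answer: 135,107 107,178 178,100 100,69

Derivation:
Round 1 (k=9): L=135 R=107
Round 2 (k=10): L=107 R=178
Round 3 (k=36): L=178 R=100
Round 4 (k=28): L=100 R=69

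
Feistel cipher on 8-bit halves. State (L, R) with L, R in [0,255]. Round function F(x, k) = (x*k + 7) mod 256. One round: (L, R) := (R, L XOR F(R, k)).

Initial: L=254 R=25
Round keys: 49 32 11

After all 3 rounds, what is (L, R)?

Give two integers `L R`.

Answer: 222 191

Derivation:
Round 1 (k=49): L=25 R=46
Round 2 (k=32): L=46 R=222
Round 3 (k=11): L=222 R=191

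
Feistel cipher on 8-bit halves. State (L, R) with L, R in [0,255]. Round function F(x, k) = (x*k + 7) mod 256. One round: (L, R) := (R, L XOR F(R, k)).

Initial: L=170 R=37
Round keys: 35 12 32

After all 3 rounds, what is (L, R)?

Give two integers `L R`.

Answer: 242 251

Derivation:
Round 1 (k=35): L=37 R=188
Round 2 (k=12): L=188 R=242
Round 3 (k=32): L=242 R=251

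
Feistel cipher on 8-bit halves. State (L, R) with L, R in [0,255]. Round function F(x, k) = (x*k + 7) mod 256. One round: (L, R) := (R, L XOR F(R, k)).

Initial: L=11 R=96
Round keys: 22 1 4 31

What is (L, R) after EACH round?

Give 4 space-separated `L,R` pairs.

Answer: 96,76 76,51 51,159 159,123

Derivation:
Round 1 (k=22): L=96 R=76
Round 2 (k=1): L=76 R=51
Round 3 (k=4): L=51 R=159
Round 4 (k=31): L=159 R=123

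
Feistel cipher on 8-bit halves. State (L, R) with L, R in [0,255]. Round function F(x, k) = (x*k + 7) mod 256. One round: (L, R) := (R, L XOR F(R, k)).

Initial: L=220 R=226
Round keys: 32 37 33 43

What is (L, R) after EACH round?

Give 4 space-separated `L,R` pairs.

Answer: 226,155 155,140 140,136 136,83

Derivation:
Round 1 (k=32): L=226 R=155
Round 2 (k=37): L=155 R=140
Round 3 (k=33): L=140 R=136
Round 4 (k=43): L=136 R=83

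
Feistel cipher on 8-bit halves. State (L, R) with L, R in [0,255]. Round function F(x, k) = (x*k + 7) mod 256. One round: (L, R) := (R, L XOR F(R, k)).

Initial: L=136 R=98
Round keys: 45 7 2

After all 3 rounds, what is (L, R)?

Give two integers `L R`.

Round 1 (k=45): L=98 R=201
Round 2 (k=7): L=201 R=228
Round 3 (k=2): L=228 R=6

Answer: 228 6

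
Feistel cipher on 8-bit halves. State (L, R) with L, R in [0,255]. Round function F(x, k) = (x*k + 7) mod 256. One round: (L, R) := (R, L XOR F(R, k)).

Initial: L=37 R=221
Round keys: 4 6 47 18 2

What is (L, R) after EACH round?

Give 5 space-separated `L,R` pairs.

Round 1 (k=4): L=221 R=94
Round 2 (k=6): L=94 R=230
Round 3 (k=47): L=230 R=31
Round 4 (k=18): L=31 R=211
Round 5 (k=2): L=211 R=178

Answer: 221,94 94,230 230,31 31,211 211,178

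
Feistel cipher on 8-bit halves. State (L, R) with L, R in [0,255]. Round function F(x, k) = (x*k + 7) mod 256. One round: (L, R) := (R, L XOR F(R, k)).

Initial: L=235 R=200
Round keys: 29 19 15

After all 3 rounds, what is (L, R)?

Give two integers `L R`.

Round 1 (k=29): L=200 R=68
Round 2 (k=19): L=68 R=219
Round 3 (k=15): L=219 R=152

Answer: 219 152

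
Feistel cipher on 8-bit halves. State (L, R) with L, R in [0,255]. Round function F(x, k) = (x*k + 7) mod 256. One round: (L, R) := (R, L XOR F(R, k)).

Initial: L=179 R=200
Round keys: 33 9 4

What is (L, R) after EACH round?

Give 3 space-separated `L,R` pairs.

Answer: 200,124 124,171 171,207

Derivation:
Round 1 (k=33): L=200 R=124
Round 2 (k=9): L=124 R=171
Round 3 (k=4): L=171 R=207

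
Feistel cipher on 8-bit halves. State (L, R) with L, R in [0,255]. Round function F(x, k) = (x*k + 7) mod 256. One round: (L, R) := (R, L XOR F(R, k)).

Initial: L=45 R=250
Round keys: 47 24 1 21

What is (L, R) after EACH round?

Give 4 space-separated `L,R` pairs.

Round 1 (k=47): L=250 R=192
Round 2 (k=24): L=192 R=253
Round 3 (k=1): L=253 R=196
Round 4 (k=21): L=196 R=230

Answer: 250,192 192,253 253,196 196,230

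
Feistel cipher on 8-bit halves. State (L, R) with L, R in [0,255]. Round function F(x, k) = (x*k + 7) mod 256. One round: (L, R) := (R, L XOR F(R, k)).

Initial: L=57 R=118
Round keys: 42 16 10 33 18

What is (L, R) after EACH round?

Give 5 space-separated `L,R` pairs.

Round 1 (k=42): L=118 R=90
Round 2 (k=16): L=90 R=209
Round 3 (k=10): L=209 R=107
Round 4 (k=33): L=107 R=3
Round 5 (k=18): L=3 R=86

Answer: 118,90 90,209 209,107 107,3 3,86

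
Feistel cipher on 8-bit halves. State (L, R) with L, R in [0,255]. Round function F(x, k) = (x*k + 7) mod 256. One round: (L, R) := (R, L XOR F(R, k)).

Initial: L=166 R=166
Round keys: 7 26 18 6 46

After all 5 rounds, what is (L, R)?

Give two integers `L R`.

Answer: 152 77

Derivation:
Round 1 (k=7): L=166 R=55
Round 2 (k=26): L=55 R=59
Round 3 (k=18): L=59 R=26
Round 4 (k=6): L=26 R=152
Round 5 (k=46): L=152 R=77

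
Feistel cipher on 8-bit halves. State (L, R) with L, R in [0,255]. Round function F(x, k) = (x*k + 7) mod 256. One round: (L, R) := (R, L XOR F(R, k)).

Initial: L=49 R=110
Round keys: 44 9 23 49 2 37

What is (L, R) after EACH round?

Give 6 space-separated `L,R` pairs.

Answer: 110,222 222,187 187,10 10,74 74,145 145,182

Derivation:
Round 1 (k=44): L=110 R=222
Round 2 (k=9): L=222 R=187
Round 3 (k=23): L=187 R=10
Round 4 (k=49): L=10 R=74
Round 5 (k=2): L=74 R=145
Round 6 (k=37): L=145 R=182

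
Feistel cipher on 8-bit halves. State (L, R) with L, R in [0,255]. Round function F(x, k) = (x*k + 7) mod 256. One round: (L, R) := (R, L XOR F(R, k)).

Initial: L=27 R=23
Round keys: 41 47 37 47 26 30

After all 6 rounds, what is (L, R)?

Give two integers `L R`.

Round 1 (k=41): L=23 R=173
Round 2 (k=47): L=173 R=221
Round 3 (k=37): L=221 R=85
Round 4 (k=47): L=85 R=127
Round 5 (k=26): L=127 R=184
Round 6 (k=30): L=184 R=232

Answer: 184 232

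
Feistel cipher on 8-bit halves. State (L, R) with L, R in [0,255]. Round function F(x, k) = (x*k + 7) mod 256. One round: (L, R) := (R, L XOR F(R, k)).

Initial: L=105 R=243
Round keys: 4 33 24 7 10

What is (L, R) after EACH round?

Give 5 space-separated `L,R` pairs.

Answer: 243,186 186,242 242,13 13,144 144,170

Derivation:
Round 1 (k=4): L=243 R=186
Round 2 (k=33): L=186 R=242
Round 3 (k=24): L=242 R=13
Round 4 (k=7): L=13 R=144
Round 5 (k=10): L=144 R=170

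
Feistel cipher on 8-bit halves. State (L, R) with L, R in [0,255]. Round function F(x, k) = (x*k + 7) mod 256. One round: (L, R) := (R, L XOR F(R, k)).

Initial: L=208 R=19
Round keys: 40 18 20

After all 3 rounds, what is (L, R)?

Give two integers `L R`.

Answer: 70 80

Derivation:
Round 1 (k=40): L=19 R=47
Round 2 (k=18): L=47 R=70
Round 3 (k=20): L=70 R=80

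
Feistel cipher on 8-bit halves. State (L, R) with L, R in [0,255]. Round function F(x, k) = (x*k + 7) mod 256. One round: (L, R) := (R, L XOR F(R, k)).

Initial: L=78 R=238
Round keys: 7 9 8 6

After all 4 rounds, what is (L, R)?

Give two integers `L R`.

Round 1 (k=7): L=238 R=199
Round 2 (k=9): L=199 R=232
Round 3 (k=8): L=232 R=128
Round 4 (k=6): L=128 R=239

Answer: 128 239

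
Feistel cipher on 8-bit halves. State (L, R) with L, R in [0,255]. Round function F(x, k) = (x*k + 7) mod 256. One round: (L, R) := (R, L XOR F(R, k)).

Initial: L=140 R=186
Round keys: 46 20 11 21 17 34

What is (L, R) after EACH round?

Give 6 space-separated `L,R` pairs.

Answer: 186,255 255,73 73,213 213,201 201,181 181,216

Derivation:
Round 1 (k=46): L=186 R=255
Round 2 (k=20): L=255 R=73
Round 3 (k=11): L=73 R=213
Round 4 (k=21): L=213 R=201
Round 5 (k=17): L=201 R=181
Round 6 (k=34): L=181 R=216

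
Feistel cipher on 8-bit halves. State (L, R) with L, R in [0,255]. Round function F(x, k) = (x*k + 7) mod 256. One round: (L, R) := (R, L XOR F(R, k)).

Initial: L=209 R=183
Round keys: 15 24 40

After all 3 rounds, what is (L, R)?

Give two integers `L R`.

Round 1 (k=15): L=183 R=17
Round 2 (k=24): L=17 R=40
Round 3 (k=40): L=40 R=86

Answer: 40 86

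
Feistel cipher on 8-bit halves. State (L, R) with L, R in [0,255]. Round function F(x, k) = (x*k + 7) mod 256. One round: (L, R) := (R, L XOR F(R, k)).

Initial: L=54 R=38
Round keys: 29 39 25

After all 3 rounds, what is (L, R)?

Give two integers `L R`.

Answer: 58 210

Derivation:
Round 1 (k=29): L=38 R=99
Round 2 (k=39): L=99 R=58
Round 3 (k=25): L=58 R=210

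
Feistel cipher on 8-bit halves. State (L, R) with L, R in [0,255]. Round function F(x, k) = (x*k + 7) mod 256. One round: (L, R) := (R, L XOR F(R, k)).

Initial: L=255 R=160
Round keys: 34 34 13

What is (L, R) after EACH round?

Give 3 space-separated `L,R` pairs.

Round 1 (k=34): L=160 R=184
Round 2 (k=34): L=184 R=215
Round 3 (k=13): L=215 R=74

Answer: 160,184 184,215 215,74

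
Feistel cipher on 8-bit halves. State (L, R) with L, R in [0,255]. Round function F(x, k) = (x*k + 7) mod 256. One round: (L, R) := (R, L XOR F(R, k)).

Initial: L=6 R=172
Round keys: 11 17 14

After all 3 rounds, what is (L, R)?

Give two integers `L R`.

Answer: 232 218

Derivation:
Round 1 (k=11): L=172 R=109
Round 2 (k=17): L=109 R=232
Round 3 (k=14): L=232 R=218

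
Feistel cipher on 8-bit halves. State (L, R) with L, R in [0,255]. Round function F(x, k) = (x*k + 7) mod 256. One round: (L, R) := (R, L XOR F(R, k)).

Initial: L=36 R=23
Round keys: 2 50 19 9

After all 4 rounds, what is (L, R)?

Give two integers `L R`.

Round 1 (k=2): L=23 R=17
Round 2 (k=50): L=17 R=78
Round 3 (k=19): L=78 R=192
Round 4 (k=9): L=192 R=137

Answer: 192 137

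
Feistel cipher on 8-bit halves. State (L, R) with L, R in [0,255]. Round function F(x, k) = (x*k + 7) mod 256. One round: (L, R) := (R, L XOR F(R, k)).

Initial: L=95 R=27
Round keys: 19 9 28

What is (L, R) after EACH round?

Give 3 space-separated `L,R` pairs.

Answer: 27,87 87,13 13,36

Derivation:
Round 1 (k=19): L=27 R=87
Round 2 (k=9): L=87 R=13
Round 3 (k=28): L=13 R=36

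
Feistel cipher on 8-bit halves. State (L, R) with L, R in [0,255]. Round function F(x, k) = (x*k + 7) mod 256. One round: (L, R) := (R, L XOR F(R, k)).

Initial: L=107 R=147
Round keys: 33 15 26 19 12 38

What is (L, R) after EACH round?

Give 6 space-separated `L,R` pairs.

Answer: 147,145 145,21 21,184 184,186 186,7 7,171

Derivation:
Round 1 (k=33): L=147 R=145
Round 2 (k=15): L=145 R=21
Round 3 (k=26): L=21 R=184
Round 4 (k=19): L=184 R=186
Round 5 (k=12): L=186 R=7
Round 6 (k=38): L=7 R=171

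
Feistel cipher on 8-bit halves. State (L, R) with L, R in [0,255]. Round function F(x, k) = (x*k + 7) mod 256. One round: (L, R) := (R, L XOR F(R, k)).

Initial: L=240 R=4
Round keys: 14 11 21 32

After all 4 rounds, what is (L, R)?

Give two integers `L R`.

Answer: 192 239

Derivation:
Round 1 (k=14): L=4 R=207
Round 2 (k=11): L=207 R=232
Round 3 (k=21): L=232 R=192
Round 4 (k=32): L=192 R=239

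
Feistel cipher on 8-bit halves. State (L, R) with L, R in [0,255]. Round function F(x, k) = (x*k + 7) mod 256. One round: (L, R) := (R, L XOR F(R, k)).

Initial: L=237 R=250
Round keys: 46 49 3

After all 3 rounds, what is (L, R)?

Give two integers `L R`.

Round 1 (k=46): L=250 R=30
Round 2 (k=49): L=30 R=63
Round 3 (k=3): L=63 R=218

Answer: 63 218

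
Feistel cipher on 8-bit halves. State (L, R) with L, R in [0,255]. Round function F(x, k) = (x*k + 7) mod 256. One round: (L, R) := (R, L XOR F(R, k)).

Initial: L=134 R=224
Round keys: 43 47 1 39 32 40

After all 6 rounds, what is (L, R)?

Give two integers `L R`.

Answer: 123 66

Derivation:
Round 1 (k=43): L=224 R=33
Round 2 (k=47): L=33 R=246
Round 3 (k=1): L=246 R=220
Round 4 (k=39): L=220 R=125
Round 5 (k=32): L=125 R=123
Round 6 (k=40): L=123 R=66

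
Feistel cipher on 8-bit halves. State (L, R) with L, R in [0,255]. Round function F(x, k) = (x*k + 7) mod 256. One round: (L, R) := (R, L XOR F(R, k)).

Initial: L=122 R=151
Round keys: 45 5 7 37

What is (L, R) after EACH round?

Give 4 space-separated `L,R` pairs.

Round 1 (k=45): L=151 R=232
Round 2 (k=5): L=232 R=24
Round 3 (k=7): L=24 R=71
Round 4 (k=37): L=71 R=82

Answer: 151,232 232,24 24,71 71,82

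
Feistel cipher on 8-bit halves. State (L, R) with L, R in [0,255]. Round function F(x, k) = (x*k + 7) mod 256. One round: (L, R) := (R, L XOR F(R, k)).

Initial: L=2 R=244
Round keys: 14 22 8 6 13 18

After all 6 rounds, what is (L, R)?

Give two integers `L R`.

Round 1 (k=14): L=244 R=93
Round 2 (k=22): L=93 R=241
Round 3 (k=8): L=241 R=210
Round 4 (k=6): L=210 R=2
Round 5 (k=13): L=2 R=243
Round 6 (k=18): L=243 R=31

Answer: 243 31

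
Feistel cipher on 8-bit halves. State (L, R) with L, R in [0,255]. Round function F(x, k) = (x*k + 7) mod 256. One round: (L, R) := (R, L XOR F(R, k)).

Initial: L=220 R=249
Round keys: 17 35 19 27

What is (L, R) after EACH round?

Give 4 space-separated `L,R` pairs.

Answer: 249,76 76,146 146,145 145,192

Derivation:
Round 1 (k=17): L=249 R=76
Round 2 (k=35): L=76 R=146
Round 3 (k=19): L=146 R=145
Round 4 (k=27): L=145 R=192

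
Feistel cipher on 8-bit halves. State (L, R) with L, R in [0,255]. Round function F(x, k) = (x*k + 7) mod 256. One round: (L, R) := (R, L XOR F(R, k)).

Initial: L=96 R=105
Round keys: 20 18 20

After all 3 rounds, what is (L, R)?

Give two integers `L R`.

Round 1 (k=20): L=105 R=91
Round 2 (k=18): L=91 R=4
Round 3 (k=20): L=4 R=12

Answer: 4 12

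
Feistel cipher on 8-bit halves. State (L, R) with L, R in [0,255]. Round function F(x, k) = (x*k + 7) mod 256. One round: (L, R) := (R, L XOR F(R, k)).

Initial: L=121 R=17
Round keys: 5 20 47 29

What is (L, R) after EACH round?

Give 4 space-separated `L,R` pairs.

Answer: 17,37 37,250 250,200 200,85

Derivation:
Round 1 (k=5): L=17 R=37
Round 2 (k=20): L=37 R=250
Round 3 (k=47): L=250 R=200
Round 4 (k=29): L=200 R=85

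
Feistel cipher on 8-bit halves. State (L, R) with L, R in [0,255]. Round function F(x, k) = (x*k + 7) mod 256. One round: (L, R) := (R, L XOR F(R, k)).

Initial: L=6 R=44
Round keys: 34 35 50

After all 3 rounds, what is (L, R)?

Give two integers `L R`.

Round 1 (k=34): L=44 R=217
Round 2 (k=35): L=217 R=158
Round 3 (k=50): L=158 R=58

Answer: 158 58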